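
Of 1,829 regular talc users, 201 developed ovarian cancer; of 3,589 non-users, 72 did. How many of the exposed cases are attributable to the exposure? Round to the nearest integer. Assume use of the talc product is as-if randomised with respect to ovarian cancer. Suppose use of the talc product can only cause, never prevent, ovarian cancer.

about 164 cases

p₁ = P(outcome | exposed) = 201/1829 = 0.1099
p₀ = P(outcome | unexposed) = 72/3589 = 0.020061
PN = (p₁ − p₀)/p₁ = (0.1099 − 0.020061) / 0.1099 ≈ 0.81745.
Attributable cases ≈ PN × (exposed cases) = 0.81745 × 201 ≈ 164.31.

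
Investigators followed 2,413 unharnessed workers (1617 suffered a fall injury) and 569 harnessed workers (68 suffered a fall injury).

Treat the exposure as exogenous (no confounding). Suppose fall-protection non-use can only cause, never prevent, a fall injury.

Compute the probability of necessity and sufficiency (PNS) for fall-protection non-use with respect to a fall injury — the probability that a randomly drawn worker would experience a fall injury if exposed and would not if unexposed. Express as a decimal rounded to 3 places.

p₁ = P(outcome | exposed) = 1617/2413 = 0.67012
p₀ = P(outcome | unexposed) = 68/569 = 0.11951
Under exogeneity and monotonicity, PNS = p₁ − p₀.
PNS = 0.67012 − 0.11951 = 0.55061

PNS ≈ 0.551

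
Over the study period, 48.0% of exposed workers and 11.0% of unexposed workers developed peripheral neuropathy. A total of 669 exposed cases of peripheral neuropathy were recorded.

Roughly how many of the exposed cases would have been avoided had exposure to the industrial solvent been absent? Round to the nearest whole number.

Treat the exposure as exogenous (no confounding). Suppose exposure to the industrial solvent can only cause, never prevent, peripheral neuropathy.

about 516 cases

p₁ = 0.48, p₀ = 0.11.
PN = (p₁ − p₀)/p₁ = (0.48 − 0.11) / 0.48 ≈ 0.77083.
Attributable cases ≈ PN × (exposed cases) = 0.77083 × 669 ≈ 515.69.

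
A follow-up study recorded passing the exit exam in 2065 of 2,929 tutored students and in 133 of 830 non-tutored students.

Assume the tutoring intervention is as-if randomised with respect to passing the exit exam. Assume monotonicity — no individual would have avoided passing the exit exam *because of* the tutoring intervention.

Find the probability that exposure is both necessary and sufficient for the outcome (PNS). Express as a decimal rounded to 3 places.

p₁ = P(outcome | exposed) = 2065/2929 = 0.70502
p₀ = P(outcome | unexposed) = 133/830 = 0.16024
Under exogeneity and monotonicity, PNS = p₁ − p₀.
PNS = 0.70502 − 0.16024 = 0.54478

PNS ≈ 0.545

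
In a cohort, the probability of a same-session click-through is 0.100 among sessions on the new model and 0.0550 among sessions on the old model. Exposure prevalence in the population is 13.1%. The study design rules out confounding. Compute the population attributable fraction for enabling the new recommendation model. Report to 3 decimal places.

Let p₁ = 0.1, p₀ = 0.055.
Overall risk P(Y=1) = π·p₁ + (1−π)·p₀ = 0.131×0.1 + 0.869×0.055 = 0.060895.
Under exogeneity, PAF = [P(Y=1) − p₀] / P(Y=1).
PAF = (0.060895 − 0.055) / 0.060895 ≈ 0.0968

PAF ≈ 0.097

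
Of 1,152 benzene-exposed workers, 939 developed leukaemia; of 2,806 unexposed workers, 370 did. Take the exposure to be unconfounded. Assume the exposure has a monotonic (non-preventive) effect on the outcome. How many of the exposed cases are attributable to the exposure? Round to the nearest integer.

about 787 cases

p₁ = P(outcome | exposed) = 939/1152 = 0.8151
p₀ = P(outcome | unexposed) = 370/2806 = 0.13186
PN = (p₁ − p₀)/p₁ = (0.8151 − 0.13186) / 0.8151 ≈ 0.83823.
Attributable cases ≈ PN × (exposed cases) = 0.83823 × 939 ≈ 787.10.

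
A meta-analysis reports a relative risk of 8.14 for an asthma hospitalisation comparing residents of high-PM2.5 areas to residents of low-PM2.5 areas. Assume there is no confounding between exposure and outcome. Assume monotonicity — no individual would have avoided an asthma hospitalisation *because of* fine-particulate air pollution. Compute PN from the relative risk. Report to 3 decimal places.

Under exogeneity and monotonicity, PN = (RR − 1) / RR = 1 − 1/RR.
PN = (8.14 − 1) / 8.14 = 7.14 / 8.14 ≈ 0.8771

PN ≈ 0.877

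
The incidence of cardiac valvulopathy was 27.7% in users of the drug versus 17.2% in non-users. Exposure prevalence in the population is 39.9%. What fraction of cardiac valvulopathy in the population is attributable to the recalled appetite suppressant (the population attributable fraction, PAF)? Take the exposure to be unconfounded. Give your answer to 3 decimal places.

PAF ≈ 0.196

p₁ = 0.277, p₀ = 0.172.
Overall risk P(Y=1) = π·p₁ + (1−π)·p₀ = 0.399×0.277 + 0.601×0.172 = 0.21389.
Under exogeneity, PAF = [P(Y=1) − p₀] / P(Y=1).
PAF = (0.21389 − 0.172) / 0.21389 ≈ 0.1959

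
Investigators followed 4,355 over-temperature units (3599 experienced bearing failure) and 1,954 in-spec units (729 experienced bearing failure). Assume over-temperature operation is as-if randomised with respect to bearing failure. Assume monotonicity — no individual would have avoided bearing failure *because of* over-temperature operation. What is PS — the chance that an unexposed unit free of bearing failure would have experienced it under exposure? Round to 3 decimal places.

p₁ = P(outcome | exposed) = 3599/4355 = 0.82641
p₀ = P(outcome | unexposed) = 729/1954 = 0.37308
Under exogeneity and monotonicity, PS = (p₁ − p₀) / (1 − p₀).
PS = (0.82641 − 0.37308) / (1 − 0.37308) = 0.45333 / 0.62692 ≈ 0.7231

PS ≈ 0.723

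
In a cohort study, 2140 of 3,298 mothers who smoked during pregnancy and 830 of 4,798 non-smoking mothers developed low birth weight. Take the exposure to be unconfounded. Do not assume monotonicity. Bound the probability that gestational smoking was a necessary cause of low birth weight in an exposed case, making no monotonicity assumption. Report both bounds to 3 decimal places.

p₁ = P(outcome | exposed) = 2140/3298 = 0.64888
p₀ = P(outcome | unexposed) = 830/4798 = 0.17299
Under exogeneity alone the bounds on PN are max{0,(p₁−p₀)/p₁} ≤ PN ≤ min{1,(1−p₀)/p₁}.
  lower = (p₁ − p₀)/p₁ = 0.47589 / 0.64888 ≈ 0.7334
  upper = min{1, (1 − p₀)/p₁} = 0.82701 / 0.64888 ≈ 1.2745 → capped at 1

0.733 ≤ PN ≤ 1.000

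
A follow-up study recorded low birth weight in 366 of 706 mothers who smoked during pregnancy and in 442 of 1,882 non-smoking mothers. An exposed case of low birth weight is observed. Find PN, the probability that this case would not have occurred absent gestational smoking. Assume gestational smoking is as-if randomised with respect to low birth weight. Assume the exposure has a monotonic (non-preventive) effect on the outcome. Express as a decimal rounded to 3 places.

p₁ = P(outcome | exposed) = 366/706 = 0.51841
p₀ = P(outcome | unexposed) = 442/1882 = 0.23486
Under exogeneity and monotonicity, PN = (p₁ − p₀) / p₁.
PN = (0.51841 − 0.23486) / 0.51841 = 0.28356 / 0.51841 ≈ 0.5470

PN ≈ 0.547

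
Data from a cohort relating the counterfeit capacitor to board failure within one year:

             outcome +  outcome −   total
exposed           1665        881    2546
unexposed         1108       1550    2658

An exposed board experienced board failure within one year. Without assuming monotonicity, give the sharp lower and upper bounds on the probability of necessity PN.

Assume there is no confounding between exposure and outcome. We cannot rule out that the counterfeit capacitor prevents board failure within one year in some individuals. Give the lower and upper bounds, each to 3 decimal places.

p₁ = P(outcome | exposed) = 1665/2546 = 0.65397
p₀ = P(outcome | unexposed) = 1108/2658 = 0.41685
Under exogeneity alone the bounds on PN are max{0,(p₁−p₀)/p₁} ≤ PN ≤ min{1,(1−p₀)/p₁}.
  lower = (p₁ − p₀)/p₁ = 0.23711 / 0.65397 ≈ 0.3626
  upper = min{1, (1 − p₀)/p₁} = 0.58315 / 0.65397 ≈ 0.8917

0.363 ≤ PN ≤ 0.892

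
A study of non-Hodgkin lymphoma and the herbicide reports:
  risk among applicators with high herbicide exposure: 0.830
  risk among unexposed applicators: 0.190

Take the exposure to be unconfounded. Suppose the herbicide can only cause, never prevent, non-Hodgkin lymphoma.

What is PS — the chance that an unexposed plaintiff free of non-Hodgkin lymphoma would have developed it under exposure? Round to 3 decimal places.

Let p₁ = 0.83, p₀ = 0.19.
Under exogeneity and monotonicity, PS = (p₁ − p₀) / (1 − p₀).
PS = (0.83 − 0.19) / (1 − 0.19) = 0.64 / 0.81 ≈ 0.7901

PS ≈ 0.790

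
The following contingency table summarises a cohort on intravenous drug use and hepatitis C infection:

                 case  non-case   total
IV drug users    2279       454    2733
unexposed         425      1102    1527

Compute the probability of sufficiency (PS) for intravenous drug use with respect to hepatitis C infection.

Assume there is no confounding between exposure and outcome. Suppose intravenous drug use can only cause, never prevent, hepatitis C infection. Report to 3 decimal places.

p₁ = P(outcome | exposed) = 2279/2733 = 0.83388
p₀ = P(outcome | unexposed) = 425/1527 = 0.27832
Under exogeneity and monotonicity, PS = (p₁ − p₀)/(1 − p₀).
PS = (0.83388 − 0.27832) / 0.72168 ≈ 0.7698

PS ≈ 0.770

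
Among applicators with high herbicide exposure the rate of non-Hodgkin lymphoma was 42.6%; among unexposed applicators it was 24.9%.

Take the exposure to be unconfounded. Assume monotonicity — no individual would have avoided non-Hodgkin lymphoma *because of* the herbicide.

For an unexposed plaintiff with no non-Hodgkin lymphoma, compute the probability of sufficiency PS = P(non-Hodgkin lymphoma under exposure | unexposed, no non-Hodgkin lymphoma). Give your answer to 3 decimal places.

PS ≈ 0.236

p₁ = 0.426, p₀ = 0.249.
Under exogeneity and monotonicity, PS = (p₁ − p₀) / (1 − p₀).
PS = (0.426 − 0.249) / (1 − 0.249) = 0.177 / 0.751 ≈ 0.2357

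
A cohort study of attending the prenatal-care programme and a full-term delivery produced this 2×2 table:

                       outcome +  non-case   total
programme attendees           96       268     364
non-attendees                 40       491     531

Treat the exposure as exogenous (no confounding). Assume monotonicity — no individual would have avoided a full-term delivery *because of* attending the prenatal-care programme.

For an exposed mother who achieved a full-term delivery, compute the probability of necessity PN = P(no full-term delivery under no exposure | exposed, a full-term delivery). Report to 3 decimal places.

PN ≈ 0.714

p₁ = P(outcome | exposed) = 96/364 = 0.26374
p₀ = P(outcome | unexposed) = 40/531 = 0.07533
Under exogeneity and monotonicity, PN = (p₁ − p₀)/p₁.
PN = (0.26374 − 0.07533) / 0.26374 ≈ 0.7144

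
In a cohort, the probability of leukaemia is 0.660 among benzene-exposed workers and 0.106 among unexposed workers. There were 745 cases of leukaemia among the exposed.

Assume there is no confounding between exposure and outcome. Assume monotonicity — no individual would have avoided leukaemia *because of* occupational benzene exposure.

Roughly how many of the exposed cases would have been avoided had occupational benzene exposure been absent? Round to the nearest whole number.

about 625 cases

Let p₁ = 0.66, p₀ = 0.106.
PN = (p₁ − p₀)/p₁ = (0.66 − 0.106) / 0.66 ≈ 0.83939.
Attributable cases ≈ PN × (exposed cases) = 0.83939 × 745 ≈ 625.35.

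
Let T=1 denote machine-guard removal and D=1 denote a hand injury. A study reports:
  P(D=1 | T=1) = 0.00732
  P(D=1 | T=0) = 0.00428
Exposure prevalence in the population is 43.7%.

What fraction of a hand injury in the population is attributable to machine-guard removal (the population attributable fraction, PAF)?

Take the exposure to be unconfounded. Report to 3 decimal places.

PAF ≈ 0.237

Let p₁ = 0.00732, p₀ = 0.00428.
Overall risk P(Y=1) = π·p₁ + (1−π)·p₀ = 0.437×0.00732 + 0.563×0.00428 = 0.0056085.
Under exogeneity, PAF = [P(Y=1) − p₀] / P(Y=1).
PAF = (0.0056085 − 0.00428) / 0.0056085 ≈ 0.2369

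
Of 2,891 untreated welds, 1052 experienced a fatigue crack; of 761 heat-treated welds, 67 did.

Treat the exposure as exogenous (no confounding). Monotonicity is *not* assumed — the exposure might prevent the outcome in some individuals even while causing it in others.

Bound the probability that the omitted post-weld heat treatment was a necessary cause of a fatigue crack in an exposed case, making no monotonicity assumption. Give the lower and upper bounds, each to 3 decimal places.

p₁ = P(outcome | exposed) = 1052/2891 = 0.36389
p₀ = P(outcome | unexposed) = 67/761 = 0.088042
Under exogeneity alone the bounds on PN are max{0,(p₁−p₀)/p₁} ≤ PN ≤ min{1,(1−p₀)/p₁}.
  lower = (p₁ − p₀)/p₁ = 0.27585 / 0.36389 ≈ 0.7581
  upper = min{1, (1 − p₀)/p₁} = 0.91196 / 0.36389 ≈ 2.5062 → capped at 1

0.758 ≤ PN ≤ 1.000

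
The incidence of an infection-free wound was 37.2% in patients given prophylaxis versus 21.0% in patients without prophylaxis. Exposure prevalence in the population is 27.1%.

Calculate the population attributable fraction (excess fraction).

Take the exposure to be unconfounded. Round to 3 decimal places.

PAF ≈ 0.173

p₁ = 0.372, p₀ = 0.21.
Overall risk P(Y=1) = π·p₁ + (1−π)·p₀ = 0.271×0.372 + 0.729×0.21 = 0.2539.
Under exogeneity, PAF = [P(Y=1) − p₀] / P(Y=1).
PAF = (0.2539 − 0.21) / 0.2539 ≈ 0.1729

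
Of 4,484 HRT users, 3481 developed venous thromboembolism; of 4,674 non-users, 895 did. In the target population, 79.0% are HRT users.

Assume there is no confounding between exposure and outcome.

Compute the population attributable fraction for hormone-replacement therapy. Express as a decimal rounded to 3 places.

PAF ≈ 0.707

p₁ = P(outcome | exposed) = 3481/4484 = 0.77632
p₀ = P(outcome | unexposed) = 895/4674 = 0.19148
Overall risk P(Y=1) = π·p₁ + (1−π)·p₀ = 0.79×0.77632 + 0.21×0.19148 = 0.6535.
Under exogeneity, PAF = [P(Y=1) − p₀] / P(Y=1).
PAF = (0.6535 − 0.19148) / 0.6535 ≈ 0.7070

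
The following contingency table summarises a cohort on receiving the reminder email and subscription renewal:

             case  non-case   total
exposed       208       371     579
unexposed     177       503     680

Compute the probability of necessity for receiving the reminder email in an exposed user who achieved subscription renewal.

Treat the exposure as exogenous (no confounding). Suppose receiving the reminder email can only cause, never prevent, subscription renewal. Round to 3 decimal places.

PN ≈ 0.275

p₁ = P(outcome | exposed) = 208/579 = 0.35924
p₀ = P(outcome | unexposed) = 177/680 = 0.26029
Under exogeneity and monotonicity, PN = (p₁ − p₀) / p₁.
PN = (0.35924 − 0.26029) / 0.35924 = 0.098946 / 0.35924 ≈ 0.2754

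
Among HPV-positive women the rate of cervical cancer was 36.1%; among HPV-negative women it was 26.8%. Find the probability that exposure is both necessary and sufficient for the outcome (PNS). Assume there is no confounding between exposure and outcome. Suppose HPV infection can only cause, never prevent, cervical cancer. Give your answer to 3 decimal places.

PNS ≈ 0.093

p₁ = 0.361, p₀ = 0.268.
Under exogeneity and monotonicity, PNS = p₁ − p₀.
PNS = 0.361 − 0.268 = 0.093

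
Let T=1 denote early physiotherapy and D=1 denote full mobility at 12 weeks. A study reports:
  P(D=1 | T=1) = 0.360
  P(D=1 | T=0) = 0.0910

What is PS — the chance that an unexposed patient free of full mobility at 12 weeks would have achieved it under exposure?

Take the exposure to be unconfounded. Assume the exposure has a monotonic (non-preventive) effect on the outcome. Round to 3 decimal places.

Let p₁ = 0.36, p₀ = 0.091.
Under exogeneity and monotonicity, PS = (p₁ − p₀) / (1 − p₀).
PS = (0.36 − 0.091) / (1 − 0.091) = 0.269 / 0.909 ≈ 0.2959

PS ≈ 0.296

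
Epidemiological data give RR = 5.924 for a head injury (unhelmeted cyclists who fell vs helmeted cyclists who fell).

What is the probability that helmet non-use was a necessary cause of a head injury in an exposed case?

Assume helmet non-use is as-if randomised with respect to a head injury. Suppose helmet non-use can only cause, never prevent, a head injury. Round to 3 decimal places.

PN ≈ 0.831

Under exogeneity and monotonicity, PN = (RR − 1) / RR = 1 − 1/RR.
PN = (5.924 − 1) / 5.924 = 4.924 / 5.924 ≈ 0.8312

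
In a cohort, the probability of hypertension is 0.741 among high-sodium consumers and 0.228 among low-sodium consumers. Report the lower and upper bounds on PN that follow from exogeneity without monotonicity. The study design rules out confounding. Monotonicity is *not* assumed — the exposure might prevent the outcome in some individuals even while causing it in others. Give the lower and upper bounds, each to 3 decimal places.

0.692 ≤ PN ≤ 1.000

Let p₁ = 0.741, p₀ = 0.228.
Under exogeneity alone the bounds on PN are max{0,(p₁−p₀)/p₁} ≤ PN ≤ min{1,(1−p₀)/p₁}.
  lower = (p₁ − p₀)/p₁ = 0.513 / 0.741 ≈ 0.6923
  upper = min{1, (1 − p₀)/p₁} = 0.772 / 0.741 ≈ 1.0418 → capped at 1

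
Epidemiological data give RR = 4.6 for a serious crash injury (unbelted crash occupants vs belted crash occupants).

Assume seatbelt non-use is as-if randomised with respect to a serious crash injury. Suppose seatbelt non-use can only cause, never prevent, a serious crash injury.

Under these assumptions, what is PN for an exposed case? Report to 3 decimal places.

Under exogeneity and monotonicity, PN = (RR − 1) / RR = 1 − 1/RR.
PN = (4.6 − 1) / 4.6 = 3.6 / 4.6 ≈ 0.7826

PN ≈ 0.783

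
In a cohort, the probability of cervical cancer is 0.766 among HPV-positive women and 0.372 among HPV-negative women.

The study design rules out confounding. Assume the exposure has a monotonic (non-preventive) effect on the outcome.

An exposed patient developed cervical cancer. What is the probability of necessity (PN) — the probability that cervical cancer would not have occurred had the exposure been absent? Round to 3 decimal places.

Let p₁ = 0.766, p₀ = 0.372.
Under exogeneity and monotonicity, PN = (p₁ − p₀) / p₁.
PN = (0.766 − 0.372) / 0.766 = 0.394 / 0.766 ≈ 0.5144

PN ≈ 0.514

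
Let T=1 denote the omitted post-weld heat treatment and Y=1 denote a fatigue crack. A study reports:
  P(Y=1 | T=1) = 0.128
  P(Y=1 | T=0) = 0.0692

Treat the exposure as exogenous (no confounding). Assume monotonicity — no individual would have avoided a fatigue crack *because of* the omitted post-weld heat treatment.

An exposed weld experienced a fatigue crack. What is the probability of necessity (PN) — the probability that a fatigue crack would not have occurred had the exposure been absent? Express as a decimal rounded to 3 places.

PN ≈ 0.459

Let p₁ = 0.128, p₀ = 0.0692.
Under exogeneity and monotonicity, PN = (p₁ − p₀) / p₁.
PN = (0.128 − 0.0692) / 0.128 = 0.0588 / 0.128 ≈ 0.4594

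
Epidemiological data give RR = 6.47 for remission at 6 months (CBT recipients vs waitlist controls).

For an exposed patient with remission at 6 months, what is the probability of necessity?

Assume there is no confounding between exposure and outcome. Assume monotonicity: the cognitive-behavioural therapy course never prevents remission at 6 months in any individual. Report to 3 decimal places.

Under exogeneity and monotonicity, PN = (RR − 1) / RR = 1 − 1/RR.
PN = (6.47 − 1) / 6.47 = 5.47 / 6.47 ≈ 0.8454

PN ≈ 0.845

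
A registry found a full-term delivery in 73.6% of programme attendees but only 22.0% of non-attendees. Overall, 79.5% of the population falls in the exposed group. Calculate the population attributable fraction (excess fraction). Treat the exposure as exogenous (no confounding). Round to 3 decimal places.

PAF ≈ 0.651

p₁ = 0.736, p₀ = 0.22.
Overall risk P(Y=1) = π·p₁ + (1−π)·p₀ = 0.795×0.736 + 0.205×0.22 = 0.63022.
Under exogeneity, PAF = [P(Y=1) − p₀] / P(Y=1).
PAF = (0.63022 − 0.22) / 0.63022 ≈ 0.6509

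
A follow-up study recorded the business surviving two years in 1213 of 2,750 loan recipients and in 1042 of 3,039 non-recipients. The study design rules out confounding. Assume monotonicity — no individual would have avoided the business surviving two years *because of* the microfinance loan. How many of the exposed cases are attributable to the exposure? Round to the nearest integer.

about 270 cases

p₁ = P(outcome | exposed) = 1213/2750 = 0.44109
p₀ = P(outcome | unexposed) = 1042/3039 = 0.34288
PN = (p₁ − p₀)/p₁ = (0.44109 − 0.34288) / 0.44109 ≈ 0.22266.
Attributable cases ≈ PN × (exposed cases) = 0.22266 × 1213 ≈ 270.09.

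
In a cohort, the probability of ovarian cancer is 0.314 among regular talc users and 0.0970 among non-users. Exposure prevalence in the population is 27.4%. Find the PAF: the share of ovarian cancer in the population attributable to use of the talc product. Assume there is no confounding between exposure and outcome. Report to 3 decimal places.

Let p₁ = 0.314, p₀ = 0.097.
Overall risk P(Y=1) = π·p₁ + (1−π)·p₀ = 0.274×0.314 + 0.726×0.097 = 0.15646.
Under exogeneity, PAF = [P(Y=1) − p₀] / P(Y=1).
PAF = (0.15646 − 0.097) / 0.15646 ≈ 0.3800

PAF ≈ 0.380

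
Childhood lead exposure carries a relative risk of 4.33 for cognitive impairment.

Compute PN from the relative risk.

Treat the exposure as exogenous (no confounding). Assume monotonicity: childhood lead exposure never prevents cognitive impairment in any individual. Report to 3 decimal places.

PN ≈ 0.769

Under exogeneity and monotonicity, PN = (RR − 1) / RR = 1 − 1/RR.
PN = (4.33 − 1) / 4.33 = 3.33 / 4.33 ≈ 0.7691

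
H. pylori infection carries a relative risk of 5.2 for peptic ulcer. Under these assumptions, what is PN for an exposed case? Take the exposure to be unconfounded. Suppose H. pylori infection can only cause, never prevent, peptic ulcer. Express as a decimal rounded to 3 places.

Under exogeneity and monotonicity, PN = (RR − 1) / RR = 1 − 1/RR.
PN = (5.2 − 1) / 5.2 = 4.2 / 5.2 ≈ 0.8077

PN ≈ 0.808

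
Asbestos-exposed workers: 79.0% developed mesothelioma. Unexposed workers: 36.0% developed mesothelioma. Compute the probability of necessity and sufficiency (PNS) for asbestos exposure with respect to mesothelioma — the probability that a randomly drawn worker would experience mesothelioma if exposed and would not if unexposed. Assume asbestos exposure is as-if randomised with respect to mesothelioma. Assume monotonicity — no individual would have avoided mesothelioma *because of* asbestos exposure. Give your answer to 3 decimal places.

PNS ≈ 0.430

p₁ = 0.79, p₀ = 0.36.
Under exogeneity and monotonicity, PNS = p₁ − p₀.
PNS = 0.79 − 0.36 = 0.43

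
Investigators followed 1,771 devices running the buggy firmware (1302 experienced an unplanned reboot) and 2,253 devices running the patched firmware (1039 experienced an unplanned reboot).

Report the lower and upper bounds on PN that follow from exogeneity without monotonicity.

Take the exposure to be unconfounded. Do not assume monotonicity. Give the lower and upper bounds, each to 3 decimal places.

0.373 ≤ PN ≤ 0.733

p₁ = P(outcome | exposed) = 1302/1771 = 0.73518
p₀ = P(outcome | unexposed) = 1039/2253 = 0.46116
Under exogeneity alone the bounds on PN are max{0,(p₁−p₀)/p₁} ≤ PN ≤ min{1,(1−p₀)/p₁}.
  lower = (p₁ − p₀)/p₁ = 0.27401 / 0.73518 ≈ 0.3727
  upper = min{1, (1 − p₀)/p₁} = 0.53884 / 0.73518 ≈ 0.7329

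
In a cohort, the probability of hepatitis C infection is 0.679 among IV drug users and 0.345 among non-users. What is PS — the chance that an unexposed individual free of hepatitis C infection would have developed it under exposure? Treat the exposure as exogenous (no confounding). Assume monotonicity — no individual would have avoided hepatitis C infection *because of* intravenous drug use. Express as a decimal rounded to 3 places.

Let p₁ = 0.679, p₀ = 0.345.
Under exogeneity and monotonicity, PS = (p₁ − p₀) / (1 − p₀).
PS = (0.679 − 0.345) / (1 − 0.345) = 0.334 / 0.655 ≈ 0.5099

PS ≈ 0.510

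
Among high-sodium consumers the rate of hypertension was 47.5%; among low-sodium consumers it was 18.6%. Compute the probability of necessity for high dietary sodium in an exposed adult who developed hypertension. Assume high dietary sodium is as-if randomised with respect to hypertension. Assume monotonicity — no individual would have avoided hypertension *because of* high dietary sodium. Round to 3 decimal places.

PN ≈ 0.608

p₁ = 0.475, p₀ = 0.186.
Under exogeneity and monotonicity, PN = (p₁ − p₀) / p₁.
PN = (0.475 − 0.186) / 0.475 = 0.289 / 0.475 ≈ 0.6084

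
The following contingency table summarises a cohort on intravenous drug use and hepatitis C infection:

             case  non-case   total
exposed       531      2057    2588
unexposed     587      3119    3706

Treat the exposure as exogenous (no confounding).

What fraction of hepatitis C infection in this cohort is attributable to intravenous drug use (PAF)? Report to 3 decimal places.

p₁ = P(outcome | exposed) = 531/2588 = 0.20518
p₀ = P(outcome | unexposed) = 587/3706 = 0.15839
Exposure prevalence π = 2588/6294 = 0.41119; overall risk P(Y=1) = 0.17763.
Under exogeneity, PAF = [P(Y=1) − p₀]/P(Y=1).
PAF = (0.17763 − 0.15839) / 0.17763 ≈ 0.1083

PAF ≈ 0.108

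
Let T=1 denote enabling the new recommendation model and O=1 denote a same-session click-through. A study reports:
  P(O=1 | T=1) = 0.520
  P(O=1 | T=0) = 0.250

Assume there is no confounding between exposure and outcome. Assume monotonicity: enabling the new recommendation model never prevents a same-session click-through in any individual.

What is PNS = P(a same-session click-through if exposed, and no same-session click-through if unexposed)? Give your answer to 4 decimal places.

PNS ≈ 0.2700

Let p₁ = 0.52, p₀ = 0.25.
Under exogeneity and monotonicity, PNS = p₁ − p₀.
PNS = 0.52 − 0.25 = 0.27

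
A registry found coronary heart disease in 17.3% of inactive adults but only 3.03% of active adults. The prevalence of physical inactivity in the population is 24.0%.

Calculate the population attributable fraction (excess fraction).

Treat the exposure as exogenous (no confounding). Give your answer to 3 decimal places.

PAF ≈ 0.531

p₁ = 0.173, p₀ = 0.0303.
Overall risk P(Y=1) = π·p₁ + (1−π)·p₀ = 0.24×0.173 + 0.76×0.0303 = 0.064548.
Under exogeneity, PAF = [P(Y=1) − p₀] / P(Y=1).
PAF = (0.064548 − 0.0303) / 0.064548 ≈ 0.5306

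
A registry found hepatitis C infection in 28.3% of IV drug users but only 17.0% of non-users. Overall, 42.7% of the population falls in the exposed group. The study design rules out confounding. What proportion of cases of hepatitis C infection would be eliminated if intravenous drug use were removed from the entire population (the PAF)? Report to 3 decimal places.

PAF ≈ 0.221

p₁ = 0.283, p₀ = 0.17.
Overall risk P(Y=1) = π·p₁ + (1−π)·p₀ = 0.427×0.283 + 0.573×0.17 = 0.21825.
Under exogeneity, PAF = [P(Y=1) − p₀] / P(Y=1).
PAF = (0.21825 − 0.17) / 0.21825 ≈ 0.2211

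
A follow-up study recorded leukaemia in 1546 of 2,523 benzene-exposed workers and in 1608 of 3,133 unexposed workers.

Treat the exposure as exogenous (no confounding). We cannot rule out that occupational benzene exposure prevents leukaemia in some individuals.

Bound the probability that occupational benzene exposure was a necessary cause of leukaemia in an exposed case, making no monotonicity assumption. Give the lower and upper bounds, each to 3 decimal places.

p₁ = P(outcome | exposed) = 1546/2523 = 0.61276
p₀ = P(outcome | unexposed) = 1608/3133 = 0.51325
Under exogeneity alone the bounds on PN are max{0,(p₁−p₀)/p₁} ≤ PN ≤ min{1,(1−p₀)/p₁}.
  lower = (p₁ − p₀)/p₁ = 0.099516 / 0.61276 ≈ 0.1624
  upper = min{1, (1 − p₀)/p₁} = 0.48675 / 0.61276 ≈ 0.7944

0.162 ≤ PN ≤ 0.794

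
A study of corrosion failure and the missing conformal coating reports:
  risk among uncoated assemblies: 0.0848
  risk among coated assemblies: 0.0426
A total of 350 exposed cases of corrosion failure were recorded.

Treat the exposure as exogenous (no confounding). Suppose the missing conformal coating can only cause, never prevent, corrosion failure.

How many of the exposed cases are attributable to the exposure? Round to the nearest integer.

about 174 cases

Let p₁ = 0.0848, p₀ = 0.0426.
PN = (p₁ − p₀)/p₁ = (0.0848 − 0.0426) / 0.0848 ≈ 0.49764.
Attributable cases ≈ PN × (exposed cases) = 0.49764 × 350 ≈ 174.17.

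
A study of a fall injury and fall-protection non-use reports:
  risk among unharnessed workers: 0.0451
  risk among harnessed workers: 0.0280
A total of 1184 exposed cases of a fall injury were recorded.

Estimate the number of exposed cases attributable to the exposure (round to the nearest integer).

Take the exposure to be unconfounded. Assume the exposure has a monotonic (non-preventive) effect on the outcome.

about 449 cases

Let p₁ = 0.0451, p₀ = 0.028.
PN = (p₁ − p₀)/p₁ = (0.0451 − 0.028) / 0.0451 ≈ 0.37916.
Attributable cases ≈ PN × (exposed cases) = 0.37916 × 1184 ≈ 448.92.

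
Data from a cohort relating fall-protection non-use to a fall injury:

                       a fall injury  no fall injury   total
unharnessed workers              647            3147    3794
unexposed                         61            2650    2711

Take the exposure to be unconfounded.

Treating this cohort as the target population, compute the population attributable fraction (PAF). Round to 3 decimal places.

p₁ = P(outcome | exposed) = 647/3794 = 0.17053
p₀ = P(outcome | unexposed) = 61/2711 = 0.022501
Exposure prevalence π = 3794/6505 = 0.58324; overall risk P(Y=1) = 0.10884.
Under exogeneity, PAF = [P(Y=1) − p₀]/P(Y=1).
PAF = (0.10884 − 0.022501) / 0.10884 ≈ 0.7933

PAF ≈ 0.793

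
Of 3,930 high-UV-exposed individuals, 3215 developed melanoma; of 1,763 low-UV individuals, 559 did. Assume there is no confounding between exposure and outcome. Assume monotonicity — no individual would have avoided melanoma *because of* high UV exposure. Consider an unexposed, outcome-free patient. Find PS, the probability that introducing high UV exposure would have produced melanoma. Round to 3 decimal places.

p₁ = P(outcome | exposed) = 3215/3930 = 0.81807
p₀ = P(outcome | unexposed) = 559/1763 = 0.31707
Under exogeneity and monotonicity, PS = (p₁ − p₀) / (1 − p₀).
PS = (0.81807 − 0.31707) / (1 − 0.31707) = 0.50099 / 0.68293 ≈ 0.7336

PS ≈ 0.734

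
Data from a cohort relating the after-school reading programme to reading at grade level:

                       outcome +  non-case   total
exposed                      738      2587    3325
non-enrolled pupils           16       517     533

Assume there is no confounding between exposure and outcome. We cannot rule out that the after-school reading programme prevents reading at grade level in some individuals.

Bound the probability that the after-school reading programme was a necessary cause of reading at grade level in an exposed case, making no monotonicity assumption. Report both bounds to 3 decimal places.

p₁ = P(outcome | exposed) = 738/3325 = 0.22195
p₀ = P(outcome | unexposed) = 16/533 = 0.030019
Under exogeneity alone the bounds on PN are max{0,(p₁−p₀)/p₁} ≤ PN ≤ min{1,(1−p₀)/p₁}.
  lower = (p₁ − p₀)/p₁ = 0.19194 / 0.22195 ≈ 0.8648
  upper = min{1, (1 − p₀)/p₁} = 0.96998 / 0.22195 ≈ 4.3702 → capped at 1

0.865 ≤ PN ≤ 1.000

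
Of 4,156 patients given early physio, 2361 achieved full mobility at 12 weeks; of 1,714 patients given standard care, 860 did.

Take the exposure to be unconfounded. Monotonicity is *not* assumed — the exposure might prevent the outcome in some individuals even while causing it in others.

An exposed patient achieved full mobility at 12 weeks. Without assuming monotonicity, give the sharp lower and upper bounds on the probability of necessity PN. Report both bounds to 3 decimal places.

0.117 ≤ PN ≤ 0.877

p₁ = P(outcome | exposed) = 2361/4156 = 0.56809
p₀ = P(outcome | unexposed) = 860/1714 = 0.50175
Under exogeneity alone the bounds on PN are max{0,(p₁−p₀)/p₁} ≤ PN ≤ min{1,(1−p₀)/p₁}.
  lower = (p₁ − p₀)/p₁ = 0.066344 / 0.56809 ≈ 0.1168
  upper = min{1, (1 − p₀)/p₁} = 0.49825 / 0.56809 ≈ 0.8771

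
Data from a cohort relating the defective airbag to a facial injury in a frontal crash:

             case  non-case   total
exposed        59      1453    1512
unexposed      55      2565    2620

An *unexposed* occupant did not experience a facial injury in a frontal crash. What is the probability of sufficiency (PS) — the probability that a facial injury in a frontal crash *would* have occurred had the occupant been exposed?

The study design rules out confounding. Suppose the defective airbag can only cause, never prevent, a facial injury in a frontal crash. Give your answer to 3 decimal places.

p₁ = P(outcome | exposed) = 59/1512 = 0.039021
p₀ = P(outcome | unexposed) = 55/2620 = 0.020992
Under exogeneity and monotonicity, PS = (p₁ − p₀) / (1 − p₀).
PS = (0.039021 − 0.020992) / (1 − 0.020992) = 0.018029 / 0.97901 ≈ 0.0184

PS ≈ 0.018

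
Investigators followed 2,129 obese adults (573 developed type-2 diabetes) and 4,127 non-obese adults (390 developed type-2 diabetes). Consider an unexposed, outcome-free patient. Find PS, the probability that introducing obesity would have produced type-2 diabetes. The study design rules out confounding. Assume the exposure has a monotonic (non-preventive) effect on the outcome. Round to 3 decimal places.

PS ≈ 0.193

p₁ = P(outcome | exposed) = 573/2129 = 0.26914
p₀ = P(outcome | unexposed) = 390/4127 = 0.0945
Under exogeneity and monotonicity, PS = (p₁ − p₀) / (1 − p₀).
PS = (0.26914 − 0.0945) / (1 − 0.0945) = 0.17464 / 0.9055 ≈ 0.1929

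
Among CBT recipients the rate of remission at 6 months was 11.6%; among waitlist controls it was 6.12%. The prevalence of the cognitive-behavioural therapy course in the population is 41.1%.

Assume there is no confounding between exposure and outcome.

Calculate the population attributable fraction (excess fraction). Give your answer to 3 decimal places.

PAF ≈ 0.269

p₁ = 0.116, p₀ = 0.0612.
Overall risk P(Y=1) = π·p₁ + (1−π)·p₀ = 0.411×0.116 + 0.589×0.0612 = 0.083723.
Under exogeneity, PAF = [P(Y=1) − p₀] / P(Y=1).
PAF = (0.083723 − 0.0612) / 0.083723 ≈ 0.2690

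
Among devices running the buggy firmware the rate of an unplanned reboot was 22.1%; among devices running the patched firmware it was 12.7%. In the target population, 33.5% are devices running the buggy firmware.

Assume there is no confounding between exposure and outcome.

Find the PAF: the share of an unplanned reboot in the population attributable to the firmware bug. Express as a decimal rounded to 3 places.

PAF ≈ 0.199

p₁ = 0.221, p₀ = 0.127.
Overall risk P(Y=1) = π·p₁ + (1−π)·p₀ = 0.335×0.221 + 0.665×0.127 = 0.15849.
Under exogeneity, PAF = [P(Y=1) − p₀] / P(Y=1).
PAF = (0.15849 − 0.127) / 0.15849 ≈ 0.1987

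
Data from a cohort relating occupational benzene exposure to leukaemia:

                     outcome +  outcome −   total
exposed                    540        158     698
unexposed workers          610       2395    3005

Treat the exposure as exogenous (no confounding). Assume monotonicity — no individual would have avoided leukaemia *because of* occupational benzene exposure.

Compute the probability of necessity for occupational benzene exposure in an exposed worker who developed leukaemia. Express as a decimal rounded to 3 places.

p₁ = P(outcome | exposed) = 540/698 = 0.77364
p₀ = P(outcome | unexposed) = 610/3005 = 0.203
Under exogeneity and monotonicity, PN = (p₁ − p₀)/p₁.
PN = (0.77364 − 0.203) / 0.77364 ≈ 0.7376

PN ≈ 0.738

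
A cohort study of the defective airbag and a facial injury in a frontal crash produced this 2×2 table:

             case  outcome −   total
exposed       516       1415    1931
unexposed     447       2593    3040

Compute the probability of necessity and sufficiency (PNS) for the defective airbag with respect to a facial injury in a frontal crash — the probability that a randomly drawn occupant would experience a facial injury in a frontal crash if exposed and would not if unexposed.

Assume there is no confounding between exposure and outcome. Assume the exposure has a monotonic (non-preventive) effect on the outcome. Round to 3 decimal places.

PNS ≈ 0.120

p₁ = P(outcome | exposed) = 516/1931 = 0.26722
p₀ = P(outcome | unexposed) = 447/3040 = 0.14704
Under exogeneity and monotonicity, PNS = p₁ − p₀.
PNS = 0.26722 − 0.14704 = 0.12018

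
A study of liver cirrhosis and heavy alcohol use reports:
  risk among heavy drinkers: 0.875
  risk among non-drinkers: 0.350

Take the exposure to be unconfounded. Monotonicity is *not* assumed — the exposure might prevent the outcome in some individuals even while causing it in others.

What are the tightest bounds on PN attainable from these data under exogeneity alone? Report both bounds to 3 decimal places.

0.600 ≤ PN ≤ 0.743

Let p₁ = 0.875, p₀ = 0.35.
Under exogeneity alone the bounds on PN are max{0,(p₁−p₀)/p₁} ≤ PN ≤ min{1,(1−p₀)/p₁}.
  lower = (p₁ − p₀)/p₁ = 0.525 / 0.875 ≈ 0.6000
  upper = min{1, (1 − p₀)/p₁} = 0.65 / 0.875 ≈ 0.7429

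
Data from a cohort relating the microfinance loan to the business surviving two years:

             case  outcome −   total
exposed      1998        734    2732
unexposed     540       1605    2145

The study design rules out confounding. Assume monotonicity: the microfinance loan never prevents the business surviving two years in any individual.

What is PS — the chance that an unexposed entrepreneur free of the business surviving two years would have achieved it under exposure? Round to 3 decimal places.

p₁ = P(outcome | exposed) = 1998/2732 = 0.73133
p₀ = P(outcome | unexposed) = 540/2145 = 0.25175
Under exogeneity and monotonicity, PS = (p₁ − p₀)/(1 − p₀).
PS = (0.73133 − 0.25175) / 0.74825 ≈ 0.6409

PS ≈ 0.641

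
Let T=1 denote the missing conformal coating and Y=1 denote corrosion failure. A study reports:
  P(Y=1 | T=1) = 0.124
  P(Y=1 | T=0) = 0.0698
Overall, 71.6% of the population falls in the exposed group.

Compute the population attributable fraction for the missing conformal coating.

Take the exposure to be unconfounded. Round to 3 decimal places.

Let p₁ = 0.124, p₀ = 0.0698.
Overall risk P(Y=1) = π·p₁ + (1−π)·p₀ = 0.716×0.124 + 0.284×0.0698 = 0.10861.
Under exogeneity, PAF = [P(Y=1) − p₀] / P(Y=1).
PAF = (0.10861 − 0.0698) / 0.10861 ≈ 0.3573

PAF ≈ 0.357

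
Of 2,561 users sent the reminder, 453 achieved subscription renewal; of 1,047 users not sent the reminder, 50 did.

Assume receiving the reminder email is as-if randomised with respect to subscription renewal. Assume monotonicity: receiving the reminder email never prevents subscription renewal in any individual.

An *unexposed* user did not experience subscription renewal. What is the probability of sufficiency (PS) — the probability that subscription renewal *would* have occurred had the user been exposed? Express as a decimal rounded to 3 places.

PS ≈ 0.136

p₁ = P(outcome | exposed) = 453/2561 = 0.17688
p₀ = P(outcome | unexposed) = 50/1047 = 0.047755
Under exogeneity and monotonicity, PS = (p₁ − p₀) / (1 − p₀).
PS = (0.17688 − 0.047755) / (1 − 0.047755) = 0.12913 / 0.95224 ≈ 0.1356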